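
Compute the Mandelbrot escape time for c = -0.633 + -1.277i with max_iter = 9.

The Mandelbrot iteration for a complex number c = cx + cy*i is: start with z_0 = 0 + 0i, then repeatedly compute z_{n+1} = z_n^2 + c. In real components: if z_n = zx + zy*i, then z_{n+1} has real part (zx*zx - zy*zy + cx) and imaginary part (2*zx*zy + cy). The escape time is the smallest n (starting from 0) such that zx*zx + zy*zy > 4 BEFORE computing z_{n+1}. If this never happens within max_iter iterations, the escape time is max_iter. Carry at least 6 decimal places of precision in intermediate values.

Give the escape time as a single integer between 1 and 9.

z_0 = 0 + 0i, c = -0.6330 + -1.2770i
Iter 1: z = -0.6330 + -1.2770i, |z|^2 = 2.0314
Iter 2: z = -1.8630 + 0.3397i, |z|^2 = 3.5863
Iter 3: z = 2.7225 + -2.5427i, |z|^2 = 13.8774
Escaped at iteration 3

Answer: 3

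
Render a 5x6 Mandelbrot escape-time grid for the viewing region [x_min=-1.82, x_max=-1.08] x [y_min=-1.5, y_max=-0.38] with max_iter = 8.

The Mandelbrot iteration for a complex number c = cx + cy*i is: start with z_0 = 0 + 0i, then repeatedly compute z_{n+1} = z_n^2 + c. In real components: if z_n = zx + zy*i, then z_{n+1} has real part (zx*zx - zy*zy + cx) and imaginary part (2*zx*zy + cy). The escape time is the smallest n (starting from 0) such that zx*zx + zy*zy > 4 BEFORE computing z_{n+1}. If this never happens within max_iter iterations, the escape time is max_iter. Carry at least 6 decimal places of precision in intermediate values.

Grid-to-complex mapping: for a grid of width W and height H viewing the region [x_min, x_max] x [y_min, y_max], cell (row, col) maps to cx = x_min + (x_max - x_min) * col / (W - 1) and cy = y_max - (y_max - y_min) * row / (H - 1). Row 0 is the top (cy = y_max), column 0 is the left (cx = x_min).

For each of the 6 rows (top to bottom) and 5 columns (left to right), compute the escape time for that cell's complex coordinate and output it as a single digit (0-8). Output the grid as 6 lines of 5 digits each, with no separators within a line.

Answer: 34487
33334
23333
12233
11222
11122

Derivation:
(row=0, col=0): c = -1.8200 + -0.3800i → escape time 3
(row=0, col=1): c = -1.6350 + -0.3800i → escape time 4
(row=0, col=2): c = -1.4500 + -0.3800i → escape time 4
(row=0, col=3): c = -1.2650 + -0.3800i → escape time 8
(row=0, col=4): c = -1.0800 + -0.3800i → escape time 7
(row=1, col=0): c = -1.8200 + -0.6040i → escape time 3
(row=1, col=1): c = -1.6350 + -0.6040i → escape time 3
(row=1, col=2): c = -1.4500 + -0.6040i → escape time 3
(row=1, col=3): c = -1.2650 + -0.6040i → escape time 3
(row=1, col=4): c = -1.0800 + -0.6040i → escape time 4
(row=2, col=0): c = -1.8200 + -0.8280i → escape time 2
(row=2, col=1): c = -1.6350 + -0.8280i → escape time 3
(row=2, col=2): c = -1.4500 + -0.8280i → escape time 3
(row=2, col=3): c = -1.2650 + -0.8280i → escape time 3
(row=2, col=4): c = -1.0800 + -0.8280i → escape time 3
(row=3, col=0): c = -1.8200 + -1.0520i → escape time 1
(row=3, col=1): c = -1.6350 + -1.0520i → escape time 2
(row=3, col=2): c = -1.4500 + -1.0520i → escape time 2
(row=3, col=3): c = -1.2650 + -1.0520i → escape time 3
(row=3, col=4): c = -1.0800 + -1.0520i → escape time 3
(row=4, col=0): c = -1.8200 + -1.2760i → escape time 1
(row=4, col=1): c = -1.6350 + -1.2760i → escape time 1
(row=4, col=2): c = -1.4500 + -1.2760i → escape time 2
(row=4, col=3): c = -1.2650 + -1.2760i → escape time 2
(row=4, col=4): c = -1.0800 + -1.2760i → escape time 2
(row=5, col=0): c = -1.8200 + -1.5000i → escape time 1
(row=5, col=1): c = -1.6350 + -1.5000i → escape time 1
(row=5, col=2): c = -1.4500 + -1.5000i → escape time 1
(row=5, col=3): c = -1.2650 + -1.5000i → escape time 2
(row=5, col=4): c = -1.0800 + -1.5000i → escape time 2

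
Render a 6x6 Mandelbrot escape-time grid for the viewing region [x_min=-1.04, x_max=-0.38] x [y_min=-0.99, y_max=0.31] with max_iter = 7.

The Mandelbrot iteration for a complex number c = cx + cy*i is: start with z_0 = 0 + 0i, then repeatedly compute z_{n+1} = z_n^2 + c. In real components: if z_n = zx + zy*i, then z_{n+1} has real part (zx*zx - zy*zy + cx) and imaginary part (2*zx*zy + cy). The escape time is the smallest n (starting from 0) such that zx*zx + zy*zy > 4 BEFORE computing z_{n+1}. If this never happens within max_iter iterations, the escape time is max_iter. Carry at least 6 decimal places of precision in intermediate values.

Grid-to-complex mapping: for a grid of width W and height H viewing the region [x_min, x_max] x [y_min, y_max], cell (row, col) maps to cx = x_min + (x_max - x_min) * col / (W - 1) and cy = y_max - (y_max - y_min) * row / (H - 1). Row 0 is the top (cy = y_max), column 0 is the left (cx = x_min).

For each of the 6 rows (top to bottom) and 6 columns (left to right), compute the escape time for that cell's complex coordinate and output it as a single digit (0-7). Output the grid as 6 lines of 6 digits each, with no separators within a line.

Answer: 777777
777777
777777
566777
344567
333445

Derivation:
(row=0, col=0): c = -1.0400 + 0.3100i → escape time 7
(row=0, col=1): c = -0.9080 + 0.3100i → escape time 7
(row=0, col=2): c = -0.7760 + 0.3100i → escape time 7
(row=0, col=3): c = -0.6440 + 0.3100i → escape time 7
(row=0, col=4): c = -0.5120 + 0.3100i → escape time 7
(row=0, col=5): c = -0.3800 + 0.3100i → escape time 7
(row=1, col=0): c = -1.0400 + 0.0500i → escape time 7
(row=1, col=1): c = -0.9080 + 0.0500i → escape time 7
(row=1, col=2): c = -0.7760 + 0.0500i → escape time 7
(row=1, col=3): c = -0.6440 + 0.0500i → escape time 7
(row=1, col=4): c = -0.5120 + 0.0500i → escape time 7
(row=1, col=5): c = -0.3800 + 0.0500i → escape time 7
(row=2, col=0): c = -1.0400 + -0.2100i → escape time 7
(row=2, col=1): c = -0.9080 + -0.2100i → escape time 7
(row=2, col=2): c = -0.7760 + -0.2100i → escape time 7
(row=2, col=3): c = -0.6440 + -0.2100i → escape time 7
(row=2, col=4): c = -0.5120 + -0.2100i → escape time 7
(row=2, col=5): c = -0.3800 + -0.2100i → escape time 7
(row=3, col=0): c = -1.0400 + -0.4700i → escape time 5
(row=3, col=1): c = -0.9080 + -0.4700i → escape time 6
(row=3, col=2): c = -0.7760 + -0.4700i → escape time 6
(row=3, col=3): c = -0.6440 + -0.4700i → escape time 7
(row=3, col=4): c = -0.5120 + -0.4700i → escape time 7
(row=3, col=5): c = -0.3800 + -0.4700i → escape time 7
(row=4, col=0): c = -1.0400 + -0.7300i → escape time 3
(row=4, col=1): c = -0.9080 + -0.7300i → escape time 4
(row=4, col=2): c = -0.7760 + -0.7300i → escape time 4
(row=4, col=3): c = -0.6440 + -0.7300i → escape time 5
(row=4, col=4): c = -0.5120 + -0.7300i → escape time 6
(row=4, col=5): c = -0.3800 + -0.7300i → escape time 7
(row=5, col=0): c = -1.0400 + -0.9900i → escape time 3
(row=5, col=1): c = -0.9080 + -0.9900i → escape time 3
(row=5, col=2): c = -0.7760 + -0.9900i → escape time 3
(row=5, col=3): c = -0.6440 + -0.9900i → escape time 4
(row=5, col=4): c = -0.5120 + -0.9900i → escape time 4
(row=5, col=5): c = -0.3800 + -0.9900i → escape time 5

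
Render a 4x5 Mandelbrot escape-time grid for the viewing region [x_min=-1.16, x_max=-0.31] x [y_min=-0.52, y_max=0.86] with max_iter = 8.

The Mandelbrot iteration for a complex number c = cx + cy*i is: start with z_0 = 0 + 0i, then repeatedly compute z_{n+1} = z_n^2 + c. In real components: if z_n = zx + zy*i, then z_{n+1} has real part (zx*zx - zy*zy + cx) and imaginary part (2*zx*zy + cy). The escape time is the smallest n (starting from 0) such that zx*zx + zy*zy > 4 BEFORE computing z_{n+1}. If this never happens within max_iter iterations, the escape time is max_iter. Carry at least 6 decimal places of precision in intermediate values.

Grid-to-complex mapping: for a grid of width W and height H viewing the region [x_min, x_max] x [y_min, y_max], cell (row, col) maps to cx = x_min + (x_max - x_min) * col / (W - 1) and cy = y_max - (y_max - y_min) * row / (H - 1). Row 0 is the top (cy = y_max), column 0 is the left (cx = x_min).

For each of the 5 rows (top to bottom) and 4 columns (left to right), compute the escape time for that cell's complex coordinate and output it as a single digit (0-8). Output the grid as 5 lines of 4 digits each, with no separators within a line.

Answer: 3347
5588
8888
8888
5588

Derivation:
(row=0, col=0): c = -1.1600 + 0.8600i → escape time 3
(row=0, col=1): c = -0.8767 + 0.8600i → escape time 3
(row=0, col=2): c = -0.5933 + 0.8600i → escape time 4
(row=0, col=3): c = -0.3100 + 0.8600i → escape time 7
(row=1, col=0): c = -1.1600 + 0.5150i → escape time 5
(row=1, col=1): c = -0.8767 + 0.5150i → escape time 5
(row=1, col=2): c = -0.5933 + 0.5150i → escape time 8
(row=1, col=3): c = -0.3100 + 0.5150i → escape time 8
(row=2, col=0): c = -1.1600 + 0.1700i → escape time 8
(row=2, col=1): c = -0.8767 + 0.1700i → escape time 8
(row=2, col=2): c = -0.5933 + 0.1700i → escape time 8
(row=2, col=3): c = -0.3100 + 0.1700i → escape time 8
(row=3, col=0): c = -1.1600 + -0.1750i → escape time 8
(row=3, col=1): c = -0.8767 + -0.1750i → escape time 8
(row=3, col=2): c = -0.5933 + -0.1750i → escape time 8
(row=3, col=3): c = -0.3100 + -0.1750i → escape time 8
(row=4, col=0): c = -1.1600 + -0.5200i → escape time 5
(row=4, col=1): c = -0.8767 + -0.5200i → escape time 5
(row=4, col=2): c = -0.5933 + -0.5200i → escape time 8
(row=4, col=3): c = -0.3100 + -0.5200i → escape time 8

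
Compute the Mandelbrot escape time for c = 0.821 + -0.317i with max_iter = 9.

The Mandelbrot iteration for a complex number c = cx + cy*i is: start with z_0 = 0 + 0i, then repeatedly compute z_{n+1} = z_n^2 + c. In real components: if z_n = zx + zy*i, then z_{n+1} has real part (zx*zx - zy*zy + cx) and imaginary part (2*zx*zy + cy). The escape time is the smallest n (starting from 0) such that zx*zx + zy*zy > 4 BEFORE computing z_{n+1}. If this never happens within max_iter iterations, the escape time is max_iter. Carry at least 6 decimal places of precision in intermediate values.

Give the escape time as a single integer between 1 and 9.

Answer: 3

Derivation:
z_0 = 0 + 0i, c = 0.8210 + -0.3170i
Iter 1: z = 0.8210 + -0.3170i, |z|^2 = 0.7745
Iter 2: z = 1.3946 + -0.8375i, |z|^2 = 2.6462
Iter 3: z = 2.0643 + -2.6529i, |z|^2 = 11.2995
Escaped at iteration 3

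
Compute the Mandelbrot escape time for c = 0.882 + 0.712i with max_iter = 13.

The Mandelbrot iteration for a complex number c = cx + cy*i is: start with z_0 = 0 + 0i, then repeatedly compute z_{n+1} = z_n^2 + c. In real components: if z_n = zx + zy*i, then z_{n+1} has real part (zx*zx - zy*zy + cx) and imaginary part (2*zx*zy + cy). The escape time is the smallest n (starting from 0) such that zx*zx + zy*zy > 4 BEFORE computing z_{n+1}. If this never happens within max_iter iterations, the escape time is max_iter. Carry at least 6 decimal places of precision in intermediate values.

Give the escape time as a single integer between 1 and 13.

Answer: 2

Derivation:
z_0 = 0 + 0i, c = 0.8820 + 0.7120i
Iter 1: z = 0.8820 + 0.7120i, |z|^2 = 1.2849
Iter 2: z = 1.1530 + 1.9680i, |z|^2 = 5.2023
Escaped at iteration 2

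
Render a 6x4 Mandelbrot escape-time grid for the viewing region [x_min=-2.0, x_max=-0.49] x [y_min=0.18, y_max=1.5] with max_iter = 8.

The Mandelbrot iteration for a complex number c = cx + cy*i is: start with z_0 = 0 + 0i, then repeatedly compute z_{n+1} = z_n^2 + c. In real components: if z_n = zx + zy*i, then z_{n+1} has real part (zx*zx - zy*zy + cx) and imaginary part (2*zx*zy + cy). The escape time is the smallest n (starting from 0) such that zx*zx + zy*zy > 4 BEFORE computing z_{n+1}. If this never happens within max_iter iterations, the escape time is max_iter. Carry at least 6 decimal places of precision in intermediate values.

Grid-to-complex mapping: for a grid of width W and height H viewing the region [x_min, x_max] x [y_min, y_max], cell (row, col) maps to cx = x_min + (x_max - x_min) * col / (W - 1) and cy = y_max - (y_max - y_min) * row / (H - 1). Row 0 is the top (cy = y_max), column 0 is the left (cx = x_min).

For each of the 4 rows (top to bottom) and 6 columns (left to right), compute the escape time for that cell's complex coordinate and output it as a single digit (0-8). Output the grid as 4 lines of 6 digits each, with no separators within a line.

(row=0, col=0): c = -2.0000 + 1.5000i → escape time 1
(row=0, col=1): c = -1.6980 + 1.5000i → escape time 1
(row=0, col=2): c = -1.3960 + 1.5000i → escape time 1
(row=0, col=3): c = -1.0940 + 1.5000i → escape time 2
(row=0, col=4): c = -0.7920 + 1.5000i → escape time 2
(row=0, col=5): c = -0.4900 + 1.5000i → escape time 2
(row=1, col=0): c = -2.0000 + 1.0600i → escape time 1
(row=1, col=1): c = -1.6980 + 1.0600i → escape time 1
(row=1, col=2): c = -1.3960 + 1.0600i → escape time 3
(row=1, col=3): c = -1.0940 + 1.0600i → escape time 3
(row=1, col=4): c = -0.7920 + 1.0600i → escape time 3
(row=1, col=5): c = -0.4900 + 1.0600i → escape time 4
(row=2, col=0): c = -2.0000 + 0.6200i → escape time 1
(row=2, col=1): c = -1.6980 + 0.6200i → escape time 3
(row=2, col=2): c = -1.3960 + 0.6200i → escape time 3
(row=2, col=3): c = -1.0940 + 0.6200i → escape time 4
(row=2, col=4): c = -0.7920 + 0.6200i → escape time 5
(row=2, col=5): c = -0.4900 + 0.6200i → escape time 8
(row=3, col=0): c = -2.0000 + 0.1800i → escape time 1
(row=3, col=1): c = -1.6980 + 0.1800i → escape time 4
(row=3, col=2): c = -1.3960 + 0.1800i → escape time 7
(row=3, col=3): c = -1.0940 + 0.1800i → escape time 8
(row=3, col=4): c = -0.7920 + 0.1800i → escape time 8
(row=3, col=5): c = -0.4900 + 0.1800i → escape time 8

Answer: 111222
113334
133458
147888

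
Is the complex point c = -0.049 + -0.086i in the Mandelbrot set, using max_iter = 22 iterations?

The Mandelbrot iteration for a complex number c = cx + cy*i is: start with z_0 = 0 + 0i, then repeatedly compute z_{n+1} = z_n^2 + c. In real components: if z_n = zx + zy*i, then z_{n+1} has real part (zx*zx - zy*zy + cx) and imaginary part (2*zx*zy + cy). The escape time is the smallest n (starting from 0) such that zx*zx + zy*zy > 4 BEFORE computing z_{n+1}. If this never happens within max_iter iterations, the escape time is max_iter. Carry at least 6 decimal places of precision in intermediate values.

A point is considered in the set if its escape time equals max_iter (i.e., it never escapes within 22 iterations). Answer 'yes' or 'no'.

z_0 = 0 + 0i, c = -0.0490 + -0.0860i
Iter 1: z = -0.0490 + -0.0860i, |z|^2 = 0.0098
Iter 2: z = -0.0540 + -0.0776i, |z|^2 = 0.0089
Iter 3: z = -0.0521 + -0.0776i, |z|^2 = 0.0087
Iter 4: z = -0.0523 + -0.0779i, |z|^2 = 0.0088
Iter 5: z = -0.0523 + -0.0778i, |z|^2 = 0.0088
Iter 6: z = -0.0523 + -0.0779i, |z|^2 = 0.0088
Iter 7: z = -0.0523 + -0.0779i, |z|^2 = 0.0088
Iter 8: z = -0.0523 + -0.0779i, |z|^2 = 0.0088
Iter 9: z = -0.0523 + -0.0779i, |z|^2 = 0.0088
Iter 10: z = -0.0523 + -0.0779i, |z|^2 = 0.0088
Iter 11: z = -0.0523 + -0.0779i, |z|^2 = 0.0088
Iter 12: z = -0.0523 + -0.0779i, |z|^2 = 0.0088
Iter 13: z = -0.0523 + -0.0779i, |z|^2 = 0.0088
Iter 14: z = -0.0523 + -0.0779i, |z|^2 = 0.0088
Iter 15: z = -0.0523 + -0.0779i, |z|^2 = 0.0088
Iter 16: z = -0.0523 + -0.0779i, |z|^2 = 0.0088
Iter 17: z = -0.0523 + -0.0779i, |z|^2 = 0.0088
Iter 18: z = -0.0523 + -0.0779i, |z|^2 = 0.0088
Iter 19: z = -0.0523 + -0.0779i, |z|^2 = 0.0088
Iter 20: z = -0.0523 + -0.0779i, |z|^2 = 0.0088
Iter 21: z = -0.0523 + -0.0779i, |z|^2 = 0.0088
Did not escape in 22 iterations → in set

Answer: yes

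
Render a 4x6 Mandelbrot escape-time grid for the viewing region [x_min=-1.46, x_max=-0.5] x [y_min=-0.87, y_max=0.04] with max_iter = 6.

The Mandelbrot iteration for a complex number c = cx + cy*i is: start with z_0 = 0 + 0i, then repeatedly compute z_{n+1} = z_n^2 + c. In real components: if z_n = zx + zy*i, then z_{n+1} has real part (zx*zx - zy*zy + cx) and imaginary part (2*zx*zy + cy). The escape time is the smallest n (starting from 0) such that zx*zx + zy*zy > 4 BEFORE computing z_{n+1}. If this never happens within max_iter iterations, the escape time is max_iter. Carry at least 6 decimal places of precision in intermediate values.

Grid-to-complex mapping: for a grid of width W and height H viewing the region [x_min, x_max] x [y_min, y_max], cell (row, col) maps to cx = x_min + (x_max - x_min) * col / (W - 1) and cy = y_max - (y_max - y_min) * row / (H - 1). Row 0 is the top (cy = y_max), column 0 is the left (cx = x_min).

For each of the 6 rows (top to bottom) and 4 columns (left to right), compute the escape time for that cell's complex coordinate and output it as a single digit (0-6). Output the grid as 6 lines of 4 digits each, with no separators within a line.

Answer: 6666
6666
5666
3566
3346
3344

Derivation:
(row=0, col=0): c = -1.4600 + 0.0400i → escape time 6
(row=0, col=1): c = -1.1400 + 0.0400i → escape time 6
(row=0, col=2): c = -0.8200 + 0.0400i → escape time 6
(row=0, col=3): c = -0.5000 + 0.0400i → escape time 6
(row=1, col=0): c = -1.4600 + -0.1420i → escape time 6
(row=1, col=1): c = -1.1400 + -0.1420i → escape time 6
(row=1, col=2): c = -0.8200 + -0.1420i → escape time 6
(row=1, col=3): c = -0.5000 + -0.1420i → escape time 6
(row=2, col=0): c = -1.4600 + -0.3240i → escape time 5
(row=2, col=1): c = -1.1400 + -0.3240i → escape time 6
(row=2, col=2): c = -0.8200 + -0.3240i → escape time 6
(row=2, col=3): c = -0.5000 + -0.3240i → escape time 6
(row=3, col=0): c = -1.4600 + -0.5060i → escape time 3
(row=3, col=1): c = -1.1400 + -0.5060i → escape time 5
(row=3, col=2): c = -0.8200 + -0.5060i → escape time 6
(row=3, col=3): c = -0.5000 + -0.5060i → escape time 6
(row=4, col=0): c = -1.4600 + -0.6880i → escape time 3
(row=4, col=1): c = -1.1400 + -0.6880i → escape time 3
(row=4, col=2): c = -0.8200 + -0.6880i → escape time 4
(row=4, col=3): c = -0.5000 + -0.6880i → escape time 6
(row=5, col=0): c = -1.4600 + -0.8700i → escape time 3
(row=5, col=1): c = -1.1400 + -0.8700i → escape time 3
(row=5, col=2): c = -0.8200 + -0.8700i → escape time 4
(row=5, col=3): c = -0.5000 + -0.8700i → escape time 4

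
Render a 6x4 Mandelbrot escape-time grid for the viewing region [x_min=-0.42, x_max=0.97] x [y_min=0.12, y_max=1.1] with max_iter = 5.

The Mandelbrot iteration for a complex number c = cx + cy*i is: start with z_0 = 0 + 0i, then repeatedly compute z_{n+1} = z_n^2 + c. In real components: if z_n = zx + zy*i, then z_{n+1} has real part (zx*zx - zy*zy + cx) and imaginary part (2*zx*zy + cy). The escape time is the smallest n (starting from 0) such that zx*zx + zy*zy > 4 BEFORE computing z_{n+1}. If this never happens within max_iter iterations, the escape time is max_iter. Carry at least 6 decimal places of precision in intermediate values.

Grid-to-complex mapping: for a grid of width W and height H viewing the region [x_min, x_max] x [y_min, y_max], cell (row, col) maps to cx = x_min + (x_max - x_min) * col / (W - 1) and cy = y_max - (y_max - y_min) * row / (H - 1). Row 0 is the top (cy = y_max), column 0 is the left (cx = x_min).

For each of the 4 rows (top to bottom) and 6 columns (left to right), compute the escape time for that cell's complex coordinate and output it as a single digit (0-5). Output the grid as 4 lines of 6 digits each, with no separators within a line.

Answer: 454222
555432
555532
555533

Derivation:
(row=0, col=0): c = -0.4200 + 1.1000i → escape time 4
(row=0, col=1): c = -0.1420 + 1.1000i → escape time 5
(row=0, col=2): c = 0.1360 + 1.1000i → escape time 4
(row=0, col=3): c = 0.4140 + 1.1000i → escape time 2
(row=0, col=4): c = 0.6920 + 1.1000i → escape time 2
(row=0, col=5): c = 0.9700 + 1.1000i → escape time 2
(row=1, col=0): c = -0.4200 + 0.7733i → escape time 5
(row=1, col=1): c = -0.1420 + 0.7733i → escape time 5
(row=1, col=2): c = 0.1360 + 0.7733i → escape time 5
(row=1, col=3): c = 0.4140 + 0.7733i → escape time 4
(row=1, col=4): c = 0.6920 + 0.7733i → escape time 3
(row=1, col=5): c = 0.9700 + 0.7733i → escape time 2
(row=2, col=0): c = -0.4200 + 0.4467i → escape time 5
(row=2, col=1): c = -0.1420 + 0.4467i → escape time 5
(row=2, col=2): c = 0.1360 + 0.4467i → escape time 5
(row=2, col=3): c = 0.4140 + 0.4467i → escape time 5
(row=2, col=4): c = 0.6920 + 0.4467i → escape time 3
(row=2, col=5): c = 0.9700 + 0.4467i → escape time 2
(row=3, col=0): c = -0.4200 + 0.1200i → escape time 5
(row=3, col=1): c = -0.1420 + 0.1200i → escape time 5
(row=3, col=2): c = 0.1360 + 0.1200i → escape time 5
(row=3, col=3): c = 0.4140 + 0.1200i → escape time 5
(row=3, col=4): c = 0.6920 + 0.1200i → escape time 3
(row=3, col=5): c = 0.9700 + 0.1200i → escape time 3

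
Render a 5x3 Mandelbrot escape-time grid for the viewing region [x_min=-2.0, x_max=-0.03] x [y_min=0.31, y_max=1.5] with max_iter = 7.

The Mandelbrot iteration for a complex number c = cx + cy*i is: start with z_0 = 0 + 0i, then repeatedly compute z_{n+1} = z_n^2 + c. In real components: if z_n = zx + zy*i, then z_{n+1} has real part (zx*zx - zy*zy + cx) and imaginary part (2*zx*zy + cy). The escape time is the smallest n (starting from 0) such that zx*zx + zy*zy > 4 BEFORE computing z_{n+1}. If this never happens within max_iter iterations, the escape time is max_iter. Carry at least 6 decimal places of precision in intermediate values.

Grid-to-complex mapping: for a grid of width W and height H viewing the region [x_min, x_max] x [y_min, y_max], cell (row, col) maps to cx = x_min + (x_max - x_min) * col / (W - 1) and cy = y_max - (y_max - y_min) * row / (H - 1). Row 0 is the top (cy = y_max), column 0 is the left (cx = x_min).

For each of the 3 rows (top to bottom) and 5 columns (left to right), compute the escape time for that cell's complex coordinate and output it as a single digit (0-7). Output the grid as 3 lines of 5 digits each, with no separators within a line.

Answer: 11222
13347
15777

Derivation:
(row=0, col=0): c = -2.0000 + 1.5000i → escape time 1
(row=0, col=1): c = -1.5075 + 1.5000i → escape time 1
(row=0, col=2): c = -1.0150 + 1.5000i → escape time 2
(row=0, col=3): c = -0.5225 + 1.5000i → escape time 2
(row=0, col=4): c = -0.0300 + 1.5000i → escape time 2
(row=1, col=0): c = -2.0000 + 0.9050i → escape time 1
(row=1, col=1): c = -1.5075 + 0.9050i → escape time 3
(row=1, col=2): c = -1.0150 + 0.9050i → escape time 3
(row=1, col=3): c = -0.5225 + 0.9050i → escape time 4
(row=1, col=4): c = -0.0300 + 0.9050i → escape time 7
(row=2, col=0): c = -2.0000 + 0.3100i → escape time 1
(row=2, col=1): c = -1.5075 + 0.3100i → escape time 5
(row=2, col=2): c = -1.0150 + 0.3100i → escape time 7
(row=2, col=3): c = -0.5225 + 0.3100i → escape time 7
(row=2, col=4): c = -0.0300 + 0.3100i → escape time 7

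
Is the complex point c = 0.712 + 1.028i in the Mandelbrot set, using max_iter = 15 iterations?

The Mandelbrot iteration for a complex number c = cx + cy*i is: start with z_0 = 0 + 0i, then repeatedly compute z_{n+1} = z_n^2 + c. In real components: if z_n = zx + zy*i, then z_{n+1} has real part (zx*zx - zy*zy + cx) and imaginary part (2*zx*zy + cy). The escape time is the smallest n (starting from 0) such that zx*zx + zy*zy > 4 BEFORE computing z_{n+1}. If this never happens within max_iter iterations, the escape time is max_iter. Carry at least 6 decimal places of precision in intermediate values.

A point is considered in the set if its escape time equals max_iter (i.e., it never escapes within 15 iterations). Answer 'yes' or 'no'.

z_0 = 0 + 0i, c = 0.7120 + 1.0280i
Iter 1: z = 0.7120 + 1.0280i, |z|^2 = 1.5637
Iter 2: z = 0.1622 + 2.4919i, |z|^2 = 6.2357
Escaped at iteration 2

Answer: no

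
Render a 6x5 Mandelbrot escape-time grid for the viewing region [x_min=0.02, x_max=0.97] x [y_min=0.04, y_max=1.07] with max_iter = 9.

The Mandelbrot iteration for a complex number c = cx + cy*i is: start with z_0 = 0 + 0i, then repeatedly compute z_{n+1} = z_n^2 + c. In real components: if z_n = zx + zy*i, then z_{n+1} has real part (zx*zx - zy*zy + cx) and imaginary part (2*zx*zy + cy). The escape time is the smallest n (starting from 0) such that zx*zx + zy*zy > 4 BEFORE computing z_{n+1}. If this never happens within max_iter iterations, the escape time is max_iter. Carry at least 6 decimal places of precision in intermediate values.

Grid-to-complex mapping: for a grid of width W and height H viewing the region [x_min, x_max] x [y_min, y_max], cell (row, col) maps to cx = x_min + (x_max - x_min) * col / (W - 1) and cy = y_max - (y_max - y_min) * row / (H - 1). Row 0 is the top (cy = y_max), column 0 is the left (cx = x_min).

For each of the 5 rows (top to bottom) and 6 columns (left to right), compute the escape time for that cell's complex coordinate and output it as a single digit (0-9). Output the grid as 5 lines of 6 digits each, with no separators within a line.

Answer: 432222
954322
999332
999432
997433

Derivation:
(row=0, col=0): c = 0.0200 + 1.0700i → escape time 4
(row=0, col=1): c = 0.2100 + 1.0700i → escape time 3
(row=0, col=2): c = 0.4000 + 1.0700i → escape time 2
(row=0, col=3): c = 0.5900 + 1.0700i → escape time 2
(row=0, col=4): c = 0.7800 + 1.0700i → escape time 2
(row=0, col=5): c = 0.9700 + 1.0700i → escape time 2
(row=1, col=0): c = 0.0200 + 0.8125i → escape time 9
(row=1, col=1): c = 0.2100 + 0.8125i → escape time 5
(row=1, col=2): c = 0.4000 + 0.8125i → escape time 4
(row=1, col=3): c = 0.5900 + 0.8125i → escape time 3
(row=1, col=4): c = 0.7800 + 0.8125i → escape time 2
(row=1, col=5): c = 0.9700 + 0.8125i → escape time 2
(row=2, col=0): c = 0.0200 + 0.5550i → escape time 9
(row=2, col=1): c = 0.2100 + 0.5550i → escape time 9
(row=2, col=2): c = 0.4000 + 0.5550i → escape time 9
(row=2, col=3): c = 0.5900 + 0.5550i → escape time 3
(row=2, col=4): c = 0.7800 + 0.5550i → escape time 3
(row=2, col=5): c = 0.9700 + 0.5550i → escape time 2
(row=3, col=0): c = 0.0200 + 0.2975i → escape time 9
(row=3, col=1): c = 0.2100 + 0.2975i → escape time 9
(row=3, col=2): c = 0.4000 + 0.2975i → escape time 9
(row=3, col=3): c = 0.5900 + 0.2975i → escape time 4
(row=3, col=4): c = 0.7800 + 0.2975i → escape time 3
(row=3, col=5): c = 0.9700 + 0.2975i → escape time 2
(row=4, col=0): c = 0.0200 + 0.0400i → escape time 9
(row=4, col=1): c = 0.2100 + 0.0400i → escape time 9
(row=4, col=2): c = 0.4000 + 0.0400i → escape time 7
(row=4, col=3): c = 0.5900 + 0.0400i → escape time 4
(row=4, col=4): c = 0.7800 + 0.0400i → escape time 3
(row=4, col=5): c = 0.9700 + 0.0400i → escape time 3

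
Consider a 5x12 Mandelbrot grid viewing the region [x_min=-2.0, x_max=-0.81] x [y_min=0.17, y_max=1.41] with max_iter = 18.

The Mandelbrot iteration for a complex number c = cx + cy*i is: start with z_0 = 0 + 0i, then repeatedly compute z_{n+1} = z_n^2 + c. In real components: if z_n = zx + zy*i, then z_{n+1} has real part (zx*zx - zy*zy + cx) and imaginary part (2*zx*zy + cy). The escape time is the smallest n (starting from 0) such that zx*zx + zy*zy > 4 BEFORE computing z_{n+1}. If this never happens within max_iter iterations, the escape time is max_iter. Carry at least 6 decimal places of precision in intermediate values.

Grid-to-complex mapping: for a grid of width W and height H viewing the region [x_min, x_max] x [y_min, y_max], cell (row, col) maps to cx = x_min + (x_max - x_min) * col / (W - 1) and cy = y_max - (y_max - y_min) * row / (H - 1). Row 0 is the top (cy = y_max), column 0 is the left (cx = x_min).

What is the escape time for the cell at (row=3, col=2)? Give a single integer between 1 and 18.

z_0 = 0 + 0i, c = -1.4050 + 1.0718i
Iter 1: z = -1.4050 + 1.0718i, |z|^2 = 3.1228
Iter 2: z = -0.5798 + -1.9400i, |z|^2 = 4.0997
Escaped at iteration 2

Answer: 2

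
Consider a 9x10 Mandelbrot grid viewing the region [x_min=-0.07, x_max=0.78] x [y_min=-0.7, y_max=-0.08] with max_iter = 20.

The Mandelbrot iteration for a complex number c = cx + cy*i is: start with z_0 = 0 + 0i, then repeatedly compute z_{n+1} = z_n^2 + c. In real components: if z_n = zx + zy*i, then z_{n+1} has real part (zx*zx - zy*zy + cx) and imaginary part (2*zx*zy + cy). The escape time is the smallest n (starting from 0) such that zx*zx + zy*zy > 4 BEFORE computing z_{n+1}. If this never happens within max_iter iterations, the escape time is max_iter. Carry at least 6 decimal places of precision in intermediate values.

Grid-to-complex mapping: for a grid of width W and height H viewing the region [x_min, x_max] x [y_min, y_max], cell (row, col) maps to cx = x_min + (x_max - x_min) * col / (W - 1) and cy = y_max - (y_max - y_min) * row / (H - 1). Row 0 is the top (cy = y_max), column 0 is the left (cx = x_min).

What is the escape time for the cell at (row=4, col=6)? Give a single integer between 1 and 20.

z_0 = 0 + 0i, c = 0.5675 + -0.3556i
Iter 1: z = 0.5675 + -0.3556i, |z|^2 = 0.4485
Iter 2: z = 0.7631 + -0.7591i, |z|^2 = 1.1586
Iter 3: z = 0.5736 + -1.5142i, |z|^2 = 2.6217
Iter 4: z = -1.3962 + -2.0927i, |z|^2 = 6.3286
Escaped at iteration 4

Answer: 4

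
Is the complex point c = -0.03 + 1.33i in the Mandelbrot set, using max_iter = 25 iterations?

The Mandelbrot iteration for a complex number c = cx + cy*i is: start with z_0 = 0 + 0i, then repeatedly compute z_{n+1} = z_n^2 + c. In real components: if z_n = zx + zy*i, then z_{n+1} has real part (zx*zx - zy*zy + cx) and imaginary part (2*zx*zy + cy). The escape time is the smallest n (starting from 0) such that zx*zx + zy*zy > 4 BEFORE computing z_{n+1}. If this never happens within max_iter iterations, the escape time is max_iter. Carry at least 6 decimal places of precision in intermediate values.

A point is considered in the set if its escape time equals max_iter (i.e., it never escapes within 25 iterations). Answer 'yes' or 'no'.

Answer: no

Derivation:
z_0 = 0 + 0i, c = -0.0300 + 1.3300i
Iter 1: z = -0.0300 + 1.3300i, |z|^2 = 1.7698
Iter 2: z = -1.7980 + 1.2502i, |z|^2 = 4.7958
Escaped at iteration 2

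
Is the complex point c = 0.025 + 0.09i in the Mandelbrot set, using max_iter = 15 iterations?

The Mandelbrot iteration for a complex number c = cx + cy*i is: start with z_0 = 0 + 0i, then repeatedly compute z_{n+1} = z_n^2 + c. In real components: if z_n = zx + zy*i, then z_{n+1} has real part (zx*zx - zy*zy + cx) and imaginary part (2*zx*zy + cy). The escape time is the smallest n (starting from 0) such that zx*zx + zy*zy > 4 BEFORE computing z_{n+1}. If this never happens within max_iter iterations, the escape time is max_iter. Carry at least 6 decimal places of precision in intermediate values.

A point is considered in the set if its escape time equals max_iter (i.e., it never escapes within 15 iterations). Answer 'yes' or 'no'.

z_0 = 0 + 0i, c = 0.0250 + 0.0900i
Iter 1: z = 0.0250 + 0.0900i, |z|^2 = 0.0087
Iter 2: z = 0.0175 + 0.0945i, |z|^2 = 0.0092
Iter 3: z = 0.0164 + 0.0933i, |z|^2 = 0.0090
Iter 4: z = 0.0166 + 0.0931i, |z|^2 = 0.0089
Iter 5: z = 0.0166 + 0.0931i, |z|^2 = 0.0089
Iter 6: z = 0.0166 + 0.0931i, |z|^2 = 0.0089
Iter 7: z = 0.0166 + 0.0931i, |z|^2 = 0.0089
Iter 8: z = 0.0166 + 0.0931i, |z|^2 = 0.0089
Iter 9: z = 0.0166 + 0.0931i, |z|^2 = 0.0089
Iter 10: z = 0.0166 + 0.0931i, |z|^2 = 0.0089
Iter 11: z = 0.0166 + 0.0931i, |z|^2 = 0.0089
Iter 12: z = 0.0166 + 0.0931i, |z|^2 = 0.0089
Iter 13: z = 0.0166 + 0.0931i, |z|^2 = 0.0089
Iter 14: z = 0.0166 + 0.0931i, |z|^2 = 0.0089
Did not escape in 15 iterations → in set

Answer: yes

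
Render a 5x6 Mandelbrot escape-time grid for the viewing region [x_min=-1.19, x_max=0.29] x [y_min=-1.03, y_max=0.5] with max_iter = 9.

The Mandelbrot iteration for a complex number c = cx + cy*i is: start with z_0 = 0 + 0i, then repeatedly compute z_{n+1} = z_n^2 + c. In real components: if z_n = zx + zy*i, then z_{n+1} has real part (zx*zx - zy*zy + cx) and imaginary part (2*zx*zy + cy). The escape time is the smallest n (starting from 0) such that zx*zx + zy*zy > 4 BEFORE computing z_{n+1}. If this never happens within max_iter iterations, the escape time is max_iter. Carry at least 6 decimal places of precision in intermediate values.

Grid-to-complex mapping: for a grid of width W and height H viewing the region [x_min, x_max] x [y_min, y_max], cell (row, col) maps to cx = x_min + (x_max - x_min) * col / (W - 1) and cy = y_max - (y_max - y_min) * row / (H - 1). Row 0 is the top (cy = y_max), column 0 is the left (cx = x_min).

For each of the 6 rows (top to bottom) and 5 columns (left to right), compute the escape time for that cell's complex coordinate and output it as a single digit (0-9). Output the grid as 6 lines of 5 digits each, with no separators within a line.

Answer: 56999
99999
99999
67999
34796
33473

Derivation:
(row=0, col=0): c = -1.1900 + 0.5000i → escape time 5
(row=0, col=1): c = -0.8200 + 0.5000i → escape time 6
(row=0, col=2): c = -0.4500 + 0.5000i → escape time 9
(row=0, col=3): c = -0.0800 + 0.5000i → escape time 9
(row=0, col=4): c = 0.2900 + 0.5000i → escape time 9
(row=1, col=0): c = -1.1900 + 0.1940i → escape time 9
(row=1, col=1): c = -0.8200 + 0.1940i → escape time 9
(row=1, col=2): c = -0.4500 + 0.1940i → escape time 9
(row=1, col=3): c = -0.0800 + 0.1940i → escape time 9
(row=1, col=4): c = 0.2900 + 0.1940i → escape time 9
(row=2, col=0): c = -1.1900 + -0.1120i → escape time 9
(row=2, col=1): c = -0.8200 + -0.1120i → escape time 9
(row=2, col=2): c = -0.4500 + -0.1120i → escape time 9
(row=2, col=3): c = -0.0800 + -0.1120i → escape time 9
(row=2, col=4): c = 0.2900 + -0.1120i → escape time 9
(row=3, col=0): c = -1.1900 + -0.4180i → escape time 6
(row=3, col=1): c = -0.8200 + -0.4180i → escape time 7
(row=3, col=2): c = -0.4500 + -0.4180i → escape time 9
(row=3, col=3): c = -0.0800 + -0.4180i → escape time 9
(row=3, col=4): c = 0.2900 + -0.4180i → escape time 9
(row=4, col=0): c = -1.1900 + -0.7240i → escape time 3
(row=4, col=1): c = -0.8200 + -0.7240i → escape time 4
(row=4, col=2): c = -0.4500 + -0.7240i → escape time 7
(row=4, col=3): c = -0.0800 + -0.7240i → escape time 9
(row=4, col=4): c = 0.2900 + -0.7240i → escape time 6
(row=5, col=0): c = -1.1900 + -1.0300i → escape time 3
(row=5, col=1): c = -0.8200 + -1.0300i → escape time 3
(row=5, col=2): c = -0.4500 + -1.0300i → escape time 4
(row=5, col=3): c = -0.0800 + -1.0300i → escape time 7
(row=5, col=4): c = 0.2900 + -1.0300i → escape time 3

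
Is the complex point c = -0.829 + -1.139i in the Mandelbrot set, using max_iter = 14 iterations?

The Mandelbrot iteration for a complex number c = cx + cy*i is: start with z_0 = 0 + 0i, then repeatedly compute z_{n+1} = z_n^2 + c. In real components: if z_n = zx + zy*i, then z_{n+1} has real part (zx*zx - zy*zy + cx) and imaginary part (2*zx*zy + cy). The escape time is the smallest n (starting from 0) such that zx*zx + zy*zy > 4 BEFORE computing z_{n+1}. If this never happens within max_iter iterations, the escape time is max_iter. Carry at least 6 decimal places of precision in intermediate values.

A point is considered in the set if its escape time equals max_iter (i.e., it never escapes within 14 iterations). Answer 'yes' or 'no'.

z_0 = 0 + 0i, c = -0.8290 + -1.1390i
Iter 1: z = -0.8290 + -1.1390i, |z|^2 = 1.9846
Iter 2: z = -1.4391 + 0.7495i, |z|^2 = 2.6326
Iter 3: z = 0.6803 + -3.2961i, |z|^2 = 11.3268
Escaped at iteration 3

Answer: no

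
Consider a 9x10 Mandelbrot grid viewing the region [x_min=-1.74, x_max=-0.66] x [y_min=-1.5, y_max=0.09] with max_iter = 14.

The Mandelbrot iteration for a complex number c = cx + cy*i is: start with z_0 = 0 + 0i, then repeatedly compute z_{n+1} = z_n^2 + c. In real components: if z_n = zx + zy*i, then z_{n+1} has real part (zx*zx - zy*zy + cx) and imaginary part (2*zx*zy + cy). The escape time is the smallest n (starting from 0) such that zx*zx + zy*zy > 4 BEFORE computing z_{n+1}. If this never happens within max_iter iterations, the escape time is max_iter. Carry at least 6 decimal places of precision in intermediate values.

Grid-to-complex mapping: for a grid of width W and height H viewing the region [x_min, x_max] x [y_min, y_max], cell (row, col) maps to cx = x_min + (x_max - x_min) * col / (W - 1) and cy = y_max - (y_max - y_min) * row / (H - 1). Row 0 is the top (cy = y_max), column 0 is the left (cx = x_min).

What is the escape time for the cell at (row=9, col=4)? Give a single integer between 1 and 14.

z_0 = 0 + 0i, c = -1.2000 + -1.5000i
Iter 1: z = -1.2000 + -1.5000i, |z|^2 = 3.6900
Iter 2: z = -2.0100 + 2.1000i, |z|^2 = 8.4501
Escaped at iteration 2

Answer: 2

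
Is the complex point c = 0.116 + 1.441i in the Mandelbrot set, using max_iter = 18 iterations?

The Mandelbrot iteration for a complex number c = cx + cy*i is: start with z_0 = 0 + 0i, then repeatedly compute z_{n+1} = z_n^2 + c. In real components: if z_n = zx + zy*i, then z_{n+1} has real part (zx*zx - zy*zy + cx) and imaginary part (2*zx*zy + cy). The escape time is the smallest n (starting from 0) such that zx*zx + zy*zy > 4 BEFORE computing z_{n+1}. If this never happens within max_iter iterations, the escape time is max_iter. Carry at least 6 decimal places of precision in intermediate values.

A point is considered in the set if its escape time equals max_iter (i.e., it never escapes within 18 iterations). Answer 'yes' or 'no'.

z_0 = 0 + 0i, c = 0.1160 + 1.4410i
Iter 1: z = 0.1160 + 1.4410i, |z|^2 = 2.0899
Iter 2: z = -1.9470 + 1.7753i, |z|^2 = 6.9426
Escaped at iteration 2

Answer: no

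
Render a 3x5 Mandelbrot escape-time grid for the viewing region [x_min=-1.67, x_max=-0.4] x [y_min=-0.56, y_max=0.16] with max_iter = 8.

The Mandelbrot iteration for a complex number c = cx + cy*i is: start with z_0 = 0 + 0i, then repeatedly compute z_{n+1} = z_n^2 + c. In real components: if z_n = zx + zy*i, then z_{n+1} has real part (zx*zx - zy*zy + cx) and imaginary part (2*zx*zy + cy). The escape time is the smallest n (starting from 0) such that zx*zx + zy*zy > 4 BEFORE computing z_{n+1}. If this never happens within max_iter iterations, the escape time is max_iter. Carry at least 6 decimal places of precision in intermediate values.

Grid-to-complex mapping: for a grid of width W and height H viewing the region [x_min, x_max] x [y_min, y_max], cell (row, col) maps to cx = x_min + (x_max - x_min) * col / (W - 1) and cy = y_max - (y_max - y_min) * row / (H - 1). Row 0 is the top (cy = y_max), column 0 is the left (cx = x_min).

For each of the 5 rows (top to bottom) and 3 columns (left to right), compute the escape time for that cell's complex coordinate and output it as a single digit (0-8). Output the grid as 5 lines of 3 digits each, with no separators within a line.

Answer: 588
888
488
388
358

Derivation:
(row=0, col=0): c = -1.6700 + 0.1600i → escape time 5
(row=0, col=1): c = -1.0350 + 0.1600i → escape time 8
(row=0, col=2): c = -0.4000 + 0.1600i → escape time 8
(row=1, col=0): c = -1.6700 + -0.0200i → escape time 8
(row=1, col=1): c = -1.0350 + -0.0200i → escape time 8
(row=1, col=2): c = -0.4000 + -0.0200i → escape time 8
(row=2, col=0): c = -1.6700 + -0.2000i → escape time 4
(row=2, col=1): c = -1.0350 + -0.2000i → escape time 8
(row=2, col=2): c = -0.4000 + -0.2000i → escape time 8
(row=3, col=0): c = -1.6700 + -0.3800i → escape time 3
(row=3, col=1): c = -1.0350 + -0.3800i → escape time 8
(row=3, col=2): c = -0.4000 + -0.3800i → escape time 8
(row=4, col=0): c = -1.6700 + -0.5600i → escape time 3
(row=4, col=1): c = -1.0350 + -0.5600i → escape time 5
(row=4, col=2): c = -0.4000 + -0.5600i → escape time 8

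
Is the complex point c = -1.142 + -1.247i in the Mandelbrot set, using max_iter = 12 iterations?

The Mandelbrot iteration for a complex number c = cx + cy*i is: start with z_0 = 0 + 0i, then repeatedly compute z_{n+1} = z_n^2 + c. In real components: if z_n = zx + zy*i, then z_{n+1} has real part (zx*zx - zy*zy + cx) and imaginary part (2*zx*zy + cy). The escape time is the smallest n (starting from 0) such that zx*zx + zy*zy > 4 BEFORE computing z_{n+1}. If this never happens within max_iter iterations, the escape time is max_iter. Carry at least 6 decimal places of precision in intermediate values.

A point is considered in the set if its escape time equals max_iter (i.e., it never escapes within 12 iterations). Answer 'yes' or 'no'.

z_0 = 0 + 0i, c = -1.1420 + -1.2470i
Iter 1: z = -1.1420 + -1.2470i, |z|^2 = 2.8592
Iter 2: z = -1.3928 + 1.6011i, |z|^2 = 4.5037
Escaped at iteration 2

Answer: no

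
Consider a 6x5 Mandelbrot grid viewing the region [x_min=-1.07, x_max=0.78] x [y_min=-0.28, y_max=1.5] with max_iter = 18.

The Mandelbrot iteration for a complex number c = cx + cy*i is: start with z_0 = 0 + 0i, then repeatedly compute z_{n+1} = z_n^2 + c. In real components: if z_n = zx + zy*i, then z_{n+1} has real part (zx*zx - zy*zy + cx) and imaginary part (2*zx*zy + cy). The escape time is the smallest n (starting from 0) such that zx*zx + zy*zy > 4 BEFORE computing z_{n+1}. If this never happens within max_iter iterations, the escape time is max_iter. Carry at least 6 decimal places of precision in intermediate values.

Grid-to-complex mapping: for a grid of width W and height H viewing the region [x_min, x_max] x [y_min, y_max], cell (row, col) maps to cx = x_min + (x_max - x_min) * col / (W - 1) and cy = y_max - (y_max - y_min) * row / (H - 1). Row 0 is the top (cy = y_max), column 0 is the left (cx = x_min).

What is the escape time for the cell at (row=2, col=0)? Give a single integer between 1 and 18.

z_0 = 0 + 0i, c = -1.0700 + 0.6100i
Iter 1: z = -1.0700 + 0.6100i, |z|^2 = 1.5170
Iter 2: z = -0.2972 + -0.6954i, |z|^2 = 0.5719
Iter 3: z = -1.4653 + 1.0233i, |z|^2 = 3.1942
Iter 4: z = 0.0297 + -2.3889i, |z|^2 = 5.7078
Escaped at iteration 4

Answer: 4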